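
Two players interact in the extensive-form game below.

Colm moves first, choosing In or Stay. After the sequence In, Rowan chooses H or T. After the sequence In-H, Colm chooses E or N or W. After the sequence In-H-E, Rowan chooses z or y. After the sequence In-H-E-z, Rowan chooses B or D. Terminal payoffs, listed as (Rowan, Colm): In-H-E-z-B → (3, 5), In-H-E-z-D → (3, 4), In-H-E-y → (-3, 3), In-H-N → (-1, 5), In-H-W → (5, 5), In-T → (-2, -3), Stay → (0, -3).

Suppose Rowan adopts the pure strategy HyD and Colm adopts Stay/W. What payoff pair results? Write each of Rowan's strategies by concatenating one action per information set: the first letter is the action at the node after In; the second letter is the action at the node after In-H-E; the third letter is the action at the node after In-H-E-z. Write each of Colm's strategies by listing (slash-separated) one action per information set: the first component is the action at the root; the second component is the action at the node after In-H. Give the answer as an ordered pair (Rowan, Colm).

(0, -3)

Trace the play path from the root:
  Colm plays Stay
→ terminal payoff (0, -3).
(Rowan's choice at the node after In is never reached on this path, so it doesn't affect the outcome.)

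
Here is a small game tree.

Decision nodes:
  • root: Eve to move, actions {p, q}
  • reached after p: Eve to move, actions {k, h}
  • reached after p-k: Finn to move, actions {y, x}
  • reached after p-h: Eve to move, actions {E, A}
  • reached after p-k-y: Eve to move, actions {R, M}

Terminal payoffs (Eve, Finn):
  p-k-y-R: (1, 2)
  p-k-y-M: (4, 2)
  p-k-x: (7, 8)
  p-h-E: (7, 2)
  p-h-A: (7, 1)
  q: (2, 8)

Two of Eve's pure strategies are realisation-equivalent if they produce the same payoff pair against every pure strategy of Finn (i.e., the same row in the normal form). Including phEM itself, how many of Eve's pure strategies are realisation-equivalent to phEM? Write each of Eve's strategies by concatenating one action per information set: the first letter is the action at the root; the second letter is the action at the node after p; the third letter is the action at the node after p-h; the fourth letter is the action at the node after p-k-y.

2

Row for phEM (columns y, x): (7,2) (7,2).
Under phEM, Eve's choice at the node after p-k-y can never be reached regardless of what Finn does, so varying those choices leaves every outcome unchanged.
Holding the reachable choices fixed and varying the unreachable one freely already gives 2 equivalent strategies.
No other strategy reproduces this row, so those 2 are the full class: phER, phEM.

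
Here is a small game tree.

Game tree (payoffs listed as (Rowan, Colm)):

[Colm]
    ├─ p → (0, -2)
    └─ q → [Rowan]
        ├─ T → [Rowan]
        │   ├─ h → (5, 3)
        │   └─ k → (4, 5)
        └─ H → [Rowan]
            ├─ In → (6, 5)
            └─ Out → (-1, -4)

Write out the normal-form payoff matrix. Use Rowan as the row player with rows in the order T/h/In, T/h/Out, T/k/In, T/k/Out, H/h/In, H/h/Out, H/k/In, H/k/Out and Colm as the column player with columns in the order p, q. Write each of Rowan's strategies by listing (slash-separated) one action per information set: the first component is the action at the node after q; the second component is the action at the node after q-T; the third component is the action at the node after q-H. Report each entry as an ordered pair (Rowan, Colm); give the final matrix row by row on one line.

T/h/In: (0,-2) (5,3) | T/h/Out: (0,-2) (5,3) | T/k/In: (0,-2) (4,5) | T/k/Out: (0,-2) (4,5) | H/h/In: (0,-2) (6,5) | H/h/Out: (0,-2) (-1,-4) | H/k/In: (0,-2) (6,5) | H/k/Out: (0,-2) (-1,-4)

               p        q
 T/h/In   (0,-2)    (5,3)
T/h/Out   (0,-2)    (5,3)
 T/k/In   (0,-2)    (4,5)
T/k/Out   (0,-2)    (4,5)
 H/h/In   (0,-2)    (6,5)
H/h/Out   (0,-2)  (-1,-4)
 H/k/In   (0,-2)    (6,5)
H/k/Out   (0,-2)  (-1,-4)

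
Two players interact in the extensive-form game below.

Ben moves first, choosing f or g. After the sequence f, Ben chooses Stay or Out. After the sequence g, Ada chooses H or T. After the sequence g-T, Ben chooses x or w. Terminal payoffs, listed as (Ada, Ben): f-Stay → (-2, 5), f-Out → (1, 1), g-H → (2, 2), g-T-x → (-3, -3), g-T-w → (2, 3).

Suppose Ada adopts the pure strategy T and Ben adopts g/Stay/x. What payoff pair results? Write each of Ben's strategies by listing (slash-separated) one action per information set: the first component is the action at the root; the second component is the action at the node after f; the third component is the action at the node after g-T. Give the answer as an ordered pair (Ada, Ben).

(-3, -3)

Trace the play path from the root:
  Ben plays g
  Ada plays T at [g]
  Ben plays x at [g-T]
→ terminal payoff (-3, -3).
(Ben's choice at the node after f is never reached on this path, so it doesn't affect the outcome.)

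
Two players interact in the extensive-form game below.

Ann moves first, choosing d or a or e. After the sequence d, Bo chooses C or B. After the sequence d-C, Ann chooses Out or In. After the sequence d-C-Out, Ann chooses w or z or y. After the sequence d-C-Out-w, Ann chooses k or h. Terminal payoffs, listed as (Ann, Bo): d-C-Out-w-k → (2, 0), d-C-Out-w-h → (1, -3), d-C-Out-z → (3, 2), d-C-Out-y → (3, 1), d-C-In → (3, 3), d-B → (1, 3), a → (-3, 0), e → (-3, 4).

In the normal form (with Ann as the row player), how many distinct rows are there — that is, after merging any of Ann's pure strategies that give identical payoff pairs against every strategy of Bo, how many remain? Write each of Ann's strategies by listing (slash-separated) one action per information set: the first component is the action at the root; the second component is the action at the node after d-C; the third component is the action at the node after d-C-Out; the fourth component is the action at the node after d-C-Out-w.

7

Ann has 36 pure strategies: d/Out/w/k, d/Out/w/h, d/Out/z/k, d/Out/z/h, d/Out/y/k, d/Out/y/h, d/In/w/k, d/In/w/h, d/In/z/k, d/In/z/h, d/In/y/k, d/In/y/h, a/Out/w/k, a/Out/w/h, a/Out/z/k, a/Out/z/h, a/Out/y/k, a/Out/y/h, a/In/w/k, a/In/w/h, a/In/z/k, a/In/z/h, a/In/y/k, a/In/y/h, e/Out/w/k, e/Out/w/h, e/Out/z/k, e/Out/z/h, e/Out/y/k, e/Out/y/h, e/In/w/k, e/In/w/h, e/In/z/k, e/In/z/h, e/In/y/k, e/In/y/h. Columns: C, B.
{d/Out/w/k} → row (2,0) (1,3)
{d/Out/w/h} → row (1,-3) (1,3)
{d/Out/z/k, d/Out/z/h} → row (3,2) (1,3)
{d/Out/y/k, d/Out/y/h} → row (3,1) (1,3)
{d/In/w/k, d/In/w/h, d/In/z/k, d/In/z/h, d/In/y/k, d/In/y/h} → row (3,3) (1,3)
{a/Out/w/k, a/Out/w/h, a/Out/z/k, a/Out/z/h, a/Out/y/k, a/Out/y/h, a/In/w/k, a/In/w/h, a/In/z/k, a/In/z/h, a/In/y/k, a/In/y/h} → row (-3,0) (-3,0)
{e/Out/w/k, e/Out/w/h, e/Out/z/k, e/Out/z/h, e/Out/y/k, e/Out/y/h, e/In/w/k, e/In/w/h, e/In/z/k, e/In/z/h, e/In/y/k, e/In/y/h} → row (-3,4) (-3,4)
That's 7 distinct rows out of 36 strategies.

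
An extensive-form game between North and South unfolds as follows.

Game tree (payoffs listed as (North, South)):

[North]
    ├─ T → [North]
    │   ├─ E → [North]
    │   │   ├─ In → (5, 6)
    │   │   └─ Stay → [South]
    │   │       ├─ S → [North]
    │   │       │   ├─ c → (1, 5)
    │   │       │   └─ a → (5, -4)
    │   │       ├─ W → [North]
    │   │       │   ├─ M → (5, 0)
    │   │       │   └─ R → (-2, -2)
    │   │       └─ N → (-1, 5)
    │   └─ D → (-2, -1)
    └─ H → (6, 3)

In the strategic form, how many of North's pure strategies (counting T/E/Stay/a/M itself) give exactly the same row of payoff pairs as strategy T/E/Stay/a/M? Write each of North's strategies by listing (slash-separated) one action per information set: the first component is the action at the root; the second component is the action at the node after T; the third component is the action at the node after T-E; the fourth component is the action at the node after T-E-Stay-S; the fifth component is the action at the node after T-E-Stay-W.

1

Row for T/E/Stay/a/M (columns S, W, N): (5,-4) (5,0) (-1,5).
Every one of North's information sets is on the play path for some reply by South when North follows T/E/Stay/a/M.
Changing the action at any of them therefore changes at least one column, so only T/E/Stay/a/M itself gives this row.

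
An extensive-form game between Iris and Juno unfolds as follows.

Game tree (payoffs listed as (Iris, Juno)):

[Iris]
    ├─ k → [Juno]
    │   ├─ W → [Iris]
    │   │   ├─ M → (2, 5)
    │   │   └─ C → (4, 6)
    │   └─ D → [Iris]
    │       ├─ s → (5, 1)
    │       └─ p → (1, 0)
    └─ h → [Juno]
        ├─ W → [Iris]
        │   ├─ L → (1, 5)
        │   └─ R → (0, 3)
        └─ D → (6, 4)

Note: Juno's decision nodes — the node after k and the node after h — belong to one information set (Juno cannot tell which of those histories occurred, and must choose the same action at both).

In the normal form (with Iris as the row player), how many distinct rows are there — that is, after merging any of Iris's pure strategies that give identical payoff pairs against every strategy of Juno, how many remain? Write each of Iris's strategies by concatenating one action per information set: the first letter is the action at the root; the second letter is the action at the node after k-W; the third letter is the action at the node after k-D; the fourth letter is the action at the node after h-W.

Iris has 16 pure strategies: kMsL, kMsR, kMpL, kMpR, kCsL, kCsR, kCpL, kCpR, hMsL, hMsR, hMpL, hMpR, hCsL, hCsR, hCpL, hCpR. Columns: W, D.
{kMsL, kMsR} → row (2,5) (5,1)
{kMpL, kMpR} → row (2,5) (1,0)
{kCsL, kCsR} → row (4,6) (5,1)
{kCpL, kCpR} → row (4,6) (1,0)
{hMsL, hMpL, hCsL, hCpL} → row (1,5) (6,4)
{hMsR, hMpR, hCsR, hCpR} → row (0,3) (6,4)
That's 6 distinct rows out of 16 strategies.

6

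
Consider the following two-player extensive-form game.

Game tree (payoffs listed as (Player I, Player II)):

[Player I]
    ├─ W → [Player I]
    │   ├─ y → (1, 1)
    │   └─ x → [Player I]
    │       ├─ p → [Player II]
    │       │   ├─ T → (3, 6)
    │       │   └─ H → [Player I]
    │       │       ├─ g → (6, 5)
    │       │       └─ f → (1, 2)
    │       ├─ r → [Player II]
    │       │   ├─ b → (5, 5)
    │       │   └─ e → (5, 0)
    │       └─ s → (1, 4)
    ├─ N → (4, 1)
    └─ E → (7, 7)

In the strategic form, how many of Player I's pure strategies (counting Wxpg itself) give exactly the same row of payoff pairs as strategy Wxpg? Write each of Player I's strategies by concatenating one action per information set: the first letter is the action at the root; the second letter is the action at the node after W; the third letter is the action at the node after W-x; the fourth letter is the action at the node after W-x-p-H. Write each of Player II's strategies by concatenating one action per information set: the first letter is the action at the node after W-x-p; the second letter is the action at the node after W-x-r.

1

Row for Wxpg (columns Tb, Te, Hb, He): (3,6) (3,6) (6,5) (6,5).
Every one of Player I's information sets is on the play path for some reply by Player II when Player I follows Wxpg.
Changing the action at any of them therefore changes at least one column, so only Wxpg itself gives this row.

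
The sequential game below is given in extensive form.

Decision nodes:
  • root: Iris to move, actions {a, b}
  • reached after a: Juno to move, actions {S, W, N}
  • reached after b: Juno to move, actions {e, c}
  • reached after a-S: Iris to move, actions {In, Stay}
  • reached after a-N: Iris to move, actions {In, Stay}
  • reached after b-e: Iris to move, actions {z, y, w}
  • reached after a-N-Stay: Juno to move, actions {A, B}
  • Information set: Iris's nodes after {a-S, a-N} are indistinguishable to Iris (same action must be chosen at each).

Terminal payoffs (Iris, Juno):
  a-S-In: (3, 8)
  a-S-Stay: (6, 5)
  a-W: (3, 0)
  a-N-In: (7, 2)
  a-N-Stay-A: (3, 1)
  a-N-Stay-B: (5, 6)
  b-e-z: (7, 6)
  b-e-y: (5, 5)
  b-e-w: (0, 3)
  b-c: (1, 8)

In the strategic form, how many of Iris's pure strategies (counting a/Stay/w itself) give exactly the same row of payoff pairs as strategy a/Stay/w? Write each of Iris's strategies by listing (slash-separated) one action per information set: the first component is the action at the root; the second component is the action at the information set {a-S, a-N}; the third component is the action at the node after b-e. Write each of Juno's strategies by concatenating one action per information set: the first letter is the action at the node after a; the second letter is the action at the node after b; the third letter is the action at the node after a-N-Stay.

3

Row for a/Stay/w (columns SeA, SeB, ScA, ScB, WeA, WeB, WcA, WcB, NeA, NeB, NcA, NcB): (6,5) (6,5) (6,5) (6,5) (3,0) (3,0) (3,0) (3,0) (3,1) (5,6) (3,1) (5,6).
Under a/Stay/w, Iris's choice at the node after b-e can never be reached regardless of what Juno does, so varying those choices leaves every outcome unchanged.
Holding the reachable choices fixed and varying the unreachable one freely already gives 3 equivalent strategies.
No other strategy reproduces this row, so those 3 are the full class: a/Stay/z, a/Stay/y, a/Stay/w.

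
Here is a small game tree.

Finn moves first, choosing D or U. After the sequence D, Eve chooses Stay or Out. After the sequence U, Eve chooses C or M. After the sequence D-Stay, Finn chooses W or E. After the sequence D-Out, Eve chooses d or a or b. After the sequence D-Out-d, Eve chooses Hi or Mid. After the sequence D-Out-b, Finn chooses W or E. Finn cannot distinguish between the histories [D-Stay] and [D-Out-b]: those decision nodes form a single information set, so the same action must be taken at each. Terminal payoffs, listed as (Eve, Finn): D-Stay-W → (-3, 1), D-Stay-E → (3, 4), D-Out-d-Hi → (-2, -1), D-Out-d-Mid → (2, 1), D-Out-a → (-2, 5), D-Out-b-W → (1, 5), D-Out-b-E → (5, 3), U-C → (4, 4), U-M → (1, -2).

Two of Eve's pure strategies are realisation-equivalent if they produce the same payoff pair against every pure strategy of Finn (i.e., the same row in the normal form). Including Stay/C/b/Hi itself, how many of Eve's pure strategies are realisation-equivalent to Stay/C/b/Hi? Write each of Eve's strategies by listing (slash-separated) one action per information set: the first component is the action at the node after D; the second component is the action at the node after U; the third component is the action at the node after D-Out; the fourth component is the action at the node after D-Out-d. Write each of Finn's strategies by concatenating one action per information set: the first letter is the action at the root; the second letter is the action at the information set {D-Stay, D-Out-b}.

6

Row for Stay/C/b/Hi (columns DW, DE, UW, UE): (-3,1) (3,4) (4,4) (4,4).
Under Stay/C/b/Hi, Eve's choice at the node after D-Out and at the node after D-Out-d can never be reached regardless of what Finn does, so varying those choices leaves every outcome unchanged.
Holding the reachable choices fixed and varying the unreachable ones freely already gives 3 × 2 = 6 equivalent strategies.
No other strategy reproduces this row, so those 6 are the full class: Stay/C/d/Hi, Stay/C/d/Mid, Stay/C/a/Hi, Stay/C/a/Mid, Stay/C/b/Hi, Stay/C/b/Mid.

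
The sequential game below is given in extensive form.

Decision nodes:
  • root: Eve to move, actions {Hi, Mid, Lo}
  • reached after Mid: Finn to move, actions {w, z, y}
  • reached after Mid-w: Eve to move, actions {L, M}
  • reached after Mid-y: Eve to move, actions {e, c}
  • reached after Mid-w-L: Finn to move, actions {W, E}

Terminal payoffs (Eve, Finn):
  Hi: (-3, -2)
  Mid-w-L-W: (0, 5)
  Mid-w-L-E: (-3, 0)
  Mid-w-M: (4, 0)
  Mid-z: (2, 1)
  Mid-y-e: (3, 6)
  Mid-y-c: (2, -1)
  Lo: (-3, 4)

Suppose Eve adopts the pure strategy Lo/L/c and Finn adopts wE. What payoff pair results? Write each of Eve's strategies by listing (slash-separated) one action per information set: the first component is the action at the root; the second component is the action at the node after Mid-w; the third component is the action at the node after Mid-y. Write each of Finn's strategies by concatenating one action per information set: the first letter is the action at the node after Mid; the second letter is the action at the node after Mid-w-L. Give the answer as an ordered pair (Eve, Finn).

Trace the play path from the root:
  Eve plays Lo
→ terminal payoff (-3, 4).
(Eve's choice at the node after Mid-w is never reached on this path, so it doesn't affect the outcome.)

(-3, 4)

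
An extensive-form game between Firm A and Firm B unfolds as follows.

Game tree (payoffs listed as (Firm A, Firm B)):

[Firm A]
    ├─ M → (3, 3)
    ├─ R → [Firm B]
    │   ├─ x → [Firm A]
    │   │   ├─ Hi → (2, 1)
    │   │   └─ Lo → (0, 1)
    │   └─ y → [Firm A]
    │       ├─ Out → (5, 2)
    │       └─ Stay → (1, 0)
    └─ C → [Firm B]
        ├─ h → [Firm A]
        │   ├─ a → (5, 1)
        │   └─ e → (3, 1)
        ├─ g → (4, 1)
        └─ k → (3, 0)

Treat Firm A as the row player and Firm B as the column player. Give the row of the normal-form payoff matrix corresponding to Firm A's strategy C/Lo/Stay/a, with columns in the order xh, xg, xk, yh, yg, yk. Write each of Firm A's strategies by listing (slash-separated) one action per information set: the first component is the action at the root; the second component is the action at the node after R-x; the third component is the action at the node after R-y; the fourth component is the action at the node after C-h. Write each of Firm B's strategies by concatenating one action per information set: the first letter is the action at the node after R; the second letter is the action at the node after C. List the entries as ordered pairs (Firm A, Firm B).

(5,1) (4,1) (3,0) (5,1) (4,1) (3,0)

vs xh: Firm A plays C → Firm B plays h at [C] → Firm A plays a at [C-h] → (5, 1)
vs xg: Firm A plays C → Firm B plays g at [C] → (4, 1)
vs xk: Firm A plays C → Firm B plays k at [C] → (3, 0)
vs yh: Firm A plays C → Firm B plays h at [C] → Firm A plays a at [C-h] → (5, 1)
vs yg: Firm A plays C → Firm B plays g at [C] → (4, 1)
vs yk: Firm A plays C → Firm B plays k at [C] → (3, 0)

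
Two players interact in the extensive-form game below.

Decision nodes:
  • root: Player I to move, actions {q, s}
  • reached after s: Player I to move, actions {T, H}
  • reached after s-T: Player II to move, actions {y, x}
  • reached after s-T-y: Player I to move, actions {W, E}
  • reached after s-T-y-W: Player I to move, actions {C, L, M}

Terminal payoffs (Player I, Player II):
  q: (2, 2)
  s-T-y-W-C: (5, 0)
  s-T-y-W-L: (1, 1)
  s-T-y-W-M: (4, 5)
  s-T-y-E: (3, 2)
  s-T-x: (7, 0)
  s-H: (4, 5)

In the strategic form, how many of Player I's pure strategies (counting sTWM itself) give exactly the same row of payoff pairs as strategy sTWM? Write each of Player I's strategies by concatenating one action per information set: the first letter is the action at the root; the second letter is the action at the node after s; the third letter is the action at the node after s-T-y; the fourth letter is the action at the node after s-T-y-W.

1

Row for sTWM (columns y, x): (4,5) (7,0).
Every one of Player I's information sets is on the play path for some reply by Player II when Player I follows sTWM.
Changing the action at any of them therefore changes at least one column, so only sTWM itself gives this row.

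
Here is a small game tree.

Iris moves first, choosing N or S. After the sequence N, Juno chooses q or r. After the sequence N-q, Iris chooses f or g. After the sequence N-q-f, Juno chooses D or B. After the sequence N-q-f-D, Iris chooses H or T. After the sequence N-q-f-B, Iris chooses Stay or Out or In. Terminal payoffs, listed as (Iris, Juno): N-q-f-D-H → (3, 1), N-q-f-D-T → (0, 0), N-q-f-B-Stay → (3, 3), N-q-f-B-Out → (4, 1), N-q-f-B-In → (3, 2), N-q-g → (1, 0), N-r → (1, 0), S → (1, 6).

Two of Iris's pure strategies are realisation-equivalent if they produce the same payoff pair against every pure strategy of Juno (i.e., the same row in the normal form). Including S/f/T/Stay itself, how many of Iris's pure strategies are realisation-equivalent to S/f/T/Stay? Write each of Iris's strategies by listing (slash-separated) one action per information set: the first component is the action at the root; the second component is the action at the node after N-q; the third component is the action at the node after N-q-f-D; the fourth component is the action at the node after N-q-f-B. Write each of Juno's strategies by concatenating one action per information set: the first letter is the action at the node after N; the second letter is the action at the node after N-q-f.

12

Row for S/f/T/Stay (columns qD, qB, rD, rB): (1,6) (1,6) (1,6) (1,6).
Under S/f/T/Stay, Iris's choice at the node after N-q and at the node after N-q-f-D and at the node after N-q-f-B can never be reached regardless of what Juno does, so varying those choices leaves every outcome unchanged.
Holding the reachable choices fixed and varying the unreachable ones freely already gives 2 × 2 × 3 = 12 equivalent strategies.
No other strategy reproduces this row, so those 12 are the full class: S/f/H/Stay, S/f/H/Out, S/f/H/In, S/f/T/Stay, S/f/T/Out, S/f/T/In, S/g/H/Stay, S/g/H/Out, S/g/H/In, S/g/T/Stay, S/g/T/Out, S/g/T/In.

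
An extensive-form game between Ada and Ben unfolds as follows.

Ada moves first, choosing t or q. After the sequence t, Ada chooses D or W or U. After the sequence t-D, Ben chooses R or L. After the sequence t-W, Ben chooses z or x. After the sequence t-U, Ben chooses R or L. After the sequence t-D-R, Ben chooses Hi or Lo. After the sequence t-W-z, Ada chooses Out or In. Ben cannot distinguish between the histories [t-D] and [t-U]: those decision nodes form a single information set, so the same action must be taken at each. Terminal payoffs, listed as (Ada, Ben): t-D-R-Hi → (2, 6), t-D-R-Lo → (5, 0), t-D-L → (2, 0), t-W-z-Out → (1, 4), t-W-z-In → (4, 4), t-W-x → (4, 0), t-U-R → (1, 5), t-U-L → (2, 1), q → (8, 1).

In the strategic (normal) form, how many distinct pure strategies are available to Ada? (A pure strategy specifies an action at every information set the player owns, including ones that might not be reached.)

12

Ada owns the root with actions {t, q} — two choices.
Ada owns the node after t with actions {D, W, U} — three choices.
Ada owns the node after t-W-z with actions {Out, In} — two choices.
A pure strategy fixes one action at each information set independently, so the count is the product 2 × 3 × 2 = 12.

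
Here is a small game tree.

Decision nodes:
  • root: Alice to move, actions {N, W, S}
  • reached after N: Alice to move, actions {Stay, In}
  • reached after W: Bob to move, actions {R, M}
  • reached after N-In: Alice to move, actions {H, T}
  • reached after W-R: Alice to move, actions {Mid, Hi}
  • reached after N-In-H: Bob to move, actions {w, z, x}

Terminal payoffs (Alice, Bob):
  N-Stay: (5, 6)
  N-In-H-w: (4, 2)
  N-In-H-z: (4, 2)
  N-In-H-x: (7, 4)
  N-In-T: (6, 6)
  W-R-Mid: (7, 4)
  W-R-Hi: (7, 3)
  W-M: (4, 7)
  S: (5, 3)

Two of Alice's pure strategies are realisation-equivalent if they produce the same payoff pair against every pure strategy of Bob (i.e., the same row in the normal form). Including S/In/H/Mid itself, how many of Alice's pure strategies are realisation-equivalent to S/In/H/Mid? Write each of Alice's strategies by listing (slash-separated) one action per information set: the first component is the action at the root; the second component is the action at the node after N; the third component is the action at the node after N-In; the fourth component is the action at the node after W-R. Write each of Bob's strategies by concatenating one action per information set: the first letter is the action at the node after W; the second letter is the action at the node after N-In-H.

8

Row for S/In/H/Mid (columns Rw, Rz, Rx, Mw, Mz, Mx): (5,3) (5,3) (5,3) (5,3) (5,3) (5,3).
Under S/In/H/Mid, Alice's choice at the node after N and at the node after N-In and at the node after W-R can never be reached regardless of what Bob does, so varying those choices leaves every outcome unchanged.
Holding the reachable choices fixed and varying the unreachable ones freely already gives 2 × 2 × 2 = 8 equivalent strategies.
No other strategy reproduces this row, so those 8 are the full class: S/Stay/H/Mid, S/Stay/H/Hi, S/Stay/T/Mid, S/Stay/T/Hi, S/In/H/Mid, S/In/H/Hi, S/In/T/Mid, S/In/T/Hi.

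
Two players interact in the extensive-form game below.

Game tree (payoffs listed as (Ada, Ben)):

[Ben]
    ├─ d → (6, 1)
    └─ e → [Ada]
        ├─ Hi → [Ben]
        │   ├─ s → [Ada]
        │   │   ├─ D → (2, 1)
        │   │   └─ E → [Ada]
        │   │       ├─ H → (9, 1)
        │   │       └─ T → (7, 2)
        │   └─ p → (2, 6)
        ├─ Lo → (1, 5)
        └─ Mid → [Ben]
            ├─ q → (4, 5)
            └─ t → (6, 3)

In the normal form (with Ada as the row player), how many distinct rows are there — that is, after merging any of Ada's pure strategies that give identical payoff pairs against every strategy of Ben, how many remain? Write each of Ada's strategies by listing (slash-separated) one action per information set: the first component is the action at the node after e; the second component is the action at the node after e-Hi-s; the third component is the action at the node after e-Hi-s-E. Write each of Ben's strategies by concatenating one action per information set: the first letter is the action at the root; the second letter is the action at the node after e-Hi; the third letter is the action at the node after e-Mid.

5

Ada has 12 pure strategies: Hi/D/H, Hi/D/T, Hi/E/H, Hi/E/T, Lo/D/H, Lo/D/T, Lo/E/H, Lo/E/T, Mid/D/H, Mid/D/T, Mid/E/H, Mid/E/T. Columns: dsq, dst, dpq, dpt, esq, est, epq, ept.
{Hi/D/H, Hi/D/T} → row (6,1) (6,1) (6,1) (6,1) (2,1) (2,1) (2,6) (2,6)
{Hi/E/H} → row (6,1) (6,1) (6,1) (6,1) (9,1) (9,1) (2,6) (2,6)
{Hi/E/T} → row (6,1) (6,1) (6,1) (6,1) (7,2) (7,2) (2,6) (2,6)
{Lo/D/H, Lo/D/T, Lo/E/H, Lo/E/T} → row (6,1) (6,1) (6,1) (6,1) (1,5) (1,5) (1,5) (1,5)
{Mid/D/H, Mid/D/T, Mid/E/H, Mid/E/T} → row (6,1) (6,1) (6,1) (6,1) (4,5) (6,3) (4,5) (6,3)
That's 5 distinct rows out of 12 strategies.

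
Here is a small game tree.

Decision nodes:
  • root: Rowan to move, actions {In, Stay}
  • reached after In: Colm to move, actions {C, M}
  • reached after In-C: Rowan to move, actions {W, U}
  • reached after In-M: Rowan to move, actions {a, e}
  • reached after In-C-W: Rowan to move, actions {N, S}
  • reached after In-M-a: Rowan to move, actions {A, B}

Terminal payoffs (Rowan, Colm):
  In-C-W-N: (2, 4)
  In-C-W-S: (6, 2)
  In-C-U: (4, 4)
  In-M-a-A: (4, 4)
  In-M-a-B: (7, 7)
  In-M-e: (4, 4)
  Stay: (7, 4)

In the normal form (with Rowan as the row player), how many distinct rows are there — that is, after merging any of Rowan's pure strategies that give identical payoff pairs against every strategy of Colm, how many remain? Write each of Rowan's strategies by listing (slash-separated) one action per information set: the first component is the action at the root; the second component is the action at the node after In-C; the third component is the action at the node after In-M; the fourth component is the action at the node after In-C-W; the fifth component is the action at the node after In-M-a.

Rowan has 32 pure strategies: In/W/a/N/A, In/W/a/N/B, In/W/a/S/A, In/W/a/S/B, In/W/e/N/A, In/W/e/N/B, In/W/e/S/A, In/W/e/S/B, In/U/a/N/A, In/U/a/N/B, In/U/a/S/A, In/U/a/S/B, In/U/e/N/A, In/U/e/N/B, In/U/e/S/A, In/U/e/S/B, Stay/W/a/N/A, Stay/W/a/N/B, Stay/W/a/S/A, Stay/W/a/S/B, Stay/W/e/N/A, Stay/W/e/N/B, Stay/W/e/S/A, Stay/W/e/S/B, Stay/U/a/N/A, Stay/U/a/N/B, Stay/U/a/S/A, Stay/U/a/S/B, Stay/U/e/N/A, Stay/U/e/N/B, Stay/U/e/S/A, Stay/U/e/S/B. Columns: C, M.
{In/W/a/N/A, In/W/e/N/A, In/W/e/N/B} → row (2,4) (4,4)
{In/W/a/N/B} → row (2,4) (7,7)
{In/W/a/S/A, In/W/e/S/A, In/W/e/S/B} → row (6,2) (4,4)
{In/W/a/S/B} → row (6,2) (7,7)
{In/U/a/N/A, In/U/a/S/A, In/U/e/N/A, In/U/e/N/B, In/U/e/S/A, In/U/e/S/B} → row (4,4) (4,4)
{In/U/a/N/B, In/U/a/S/B} → row (4,4) (7,7)
{Stay/W/a/N/A, Stay/W/a/N/B, Stay/W/a/S/A, Stay/W/a/S/B, Stay/W/e/N/A, Stay/W/e/N/B, Stay/W/e/S/A, Stay/W/e/S/B, Stay/U/a/N/A, Stay/U/a/N/B, Stay/U/a/S/A, Stay/U/a/S/B, Stay/U/e/N/A, Stay/U/e/N/B, Stay/U/e/S/A, Stay/U/e/S/B} → row (7,4) (7,4)
That's 7 distinct rows out of 32 strategies.

7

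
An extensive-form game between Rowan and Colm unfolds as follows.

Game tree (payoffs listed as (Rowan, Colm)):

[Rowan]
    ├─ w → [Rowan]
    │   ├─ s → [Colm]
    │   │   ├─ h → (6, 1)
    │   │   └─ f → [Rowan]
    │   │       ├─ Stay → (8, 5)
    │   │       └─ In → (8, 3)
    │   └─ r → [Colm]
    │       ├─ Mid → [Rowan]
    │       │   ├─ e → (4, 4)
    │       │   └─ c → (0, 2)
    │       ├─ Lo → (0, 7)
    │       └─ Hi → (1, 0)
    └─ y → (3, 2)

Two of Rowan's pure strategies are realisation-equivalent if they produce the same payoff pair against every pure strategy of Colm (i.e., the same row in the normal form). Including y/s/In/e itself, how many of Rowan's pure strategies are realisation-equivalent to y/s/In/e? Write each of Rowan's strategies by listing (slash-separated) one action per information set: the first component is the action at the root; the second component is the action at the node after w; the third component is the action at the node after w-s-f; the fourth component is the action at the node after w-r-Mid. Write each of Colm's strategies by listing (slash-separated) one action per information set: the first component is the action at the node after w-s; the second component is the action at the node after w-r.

8

Row for y/s/In/e (columns h/Mid, h/Lo, h/Hi, f/Mid, f/Lo, f/Hi): (3,2) (3,2) (3,2) (3,2) (3,2) (3,2).
Under y/s/In/e, Rowan's choice at the node after w and at the node after w-s-f and at the node after w-r-Mid can never be reached regardless of what Colm does, so varying those choices leaves every outcome unchanged.
Holding the reachable choices fixed and varying the unreachable ones freely already gives 2 × 2 × 2 = 8 equivalent strategies.
No other strategy reproduces this row, so those 8 are the full class: y/s/Stay/e, y/s/Stay/c, y/s/In/e, y/s/In/c, y/r/Stay/e, y/r/Stay/c, y/r/In/e, y/r/In/c.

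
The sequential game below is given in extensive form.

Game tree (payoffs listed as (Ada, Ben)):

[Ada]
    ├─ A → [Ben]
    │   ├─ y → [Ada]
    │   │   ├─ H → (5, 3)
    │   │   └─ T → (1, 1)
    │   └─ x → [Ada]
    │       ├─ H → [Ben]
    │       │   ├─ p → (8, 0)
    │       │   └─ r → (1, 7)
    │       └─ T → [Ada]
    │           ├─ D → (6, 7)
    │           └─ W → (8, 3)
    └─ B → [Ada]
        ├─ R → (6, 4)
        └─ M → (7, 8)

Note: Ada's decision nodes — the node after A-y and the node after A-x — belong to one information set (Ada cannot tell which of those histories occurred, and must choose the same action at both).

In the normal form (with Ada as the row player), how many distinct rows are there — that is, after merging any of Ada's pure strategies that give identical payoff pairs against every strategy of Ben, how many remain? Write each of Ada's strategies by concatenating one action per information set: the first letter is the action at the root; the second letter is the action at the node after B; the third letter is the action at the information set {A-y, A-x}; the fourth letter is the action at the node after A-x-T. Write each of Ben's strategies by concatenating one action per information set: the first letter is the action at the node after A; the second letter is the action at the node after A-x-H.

5

Ada has 16 pure strategies: ARHD, ARHW, ARTD, ARTW, AMHD, AMHW, AMTD, AMTW, BRHD, BRHW, BRTD, BRTW, BMHD, BMHW, BMTD, BMTW. Columns: yp, yr, xp, xr.
{ARHD, ARHW, AMHD, AMHW} → row (5,3) (5,3) (8,0) (1,7)
{ARTD, AMTD} → row (1,1) (1,1) (6,7) (6,7)
{ARTW, AMTW} → row (1,1) (1,1) (8,3) (8,3)
{BRHD, BRHW, BRTD, BRTW} → row (6,4) (6,4) (6,4) (6,4)
{BMHD, BMHW, BMTD, BMTW} → row (7,8) (7,8) (7,8) (7,8)
That's 5 distinct rows out of 16 strategies.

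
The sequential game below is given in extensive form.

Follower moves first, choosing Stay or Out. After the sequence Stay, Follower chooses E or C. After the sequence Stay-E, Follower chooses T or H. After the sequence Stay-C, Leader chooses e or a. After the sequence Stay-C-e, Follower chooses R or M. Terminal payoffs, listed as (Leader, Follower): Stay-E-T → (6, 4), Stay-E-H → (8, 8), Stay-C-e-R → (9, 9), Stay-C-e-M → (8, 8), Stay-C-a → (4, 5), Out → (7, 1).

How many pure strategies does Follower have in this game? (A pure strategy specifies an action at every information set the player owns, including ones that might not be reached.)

Follower owns the root with actions {Stay, Out} — two choices.
Follower owns the node after Stay with actions {E, C} — two choices.
Follower owns the node after Stay-E with actions {T, H} — two choices.
Follower owns the node after Stay-C-e with actions {R, M} — two choices.
A pure strategy fixes one action at each information set independently, so the count is the product 2 × 2 × 2 × 2 = 16.

16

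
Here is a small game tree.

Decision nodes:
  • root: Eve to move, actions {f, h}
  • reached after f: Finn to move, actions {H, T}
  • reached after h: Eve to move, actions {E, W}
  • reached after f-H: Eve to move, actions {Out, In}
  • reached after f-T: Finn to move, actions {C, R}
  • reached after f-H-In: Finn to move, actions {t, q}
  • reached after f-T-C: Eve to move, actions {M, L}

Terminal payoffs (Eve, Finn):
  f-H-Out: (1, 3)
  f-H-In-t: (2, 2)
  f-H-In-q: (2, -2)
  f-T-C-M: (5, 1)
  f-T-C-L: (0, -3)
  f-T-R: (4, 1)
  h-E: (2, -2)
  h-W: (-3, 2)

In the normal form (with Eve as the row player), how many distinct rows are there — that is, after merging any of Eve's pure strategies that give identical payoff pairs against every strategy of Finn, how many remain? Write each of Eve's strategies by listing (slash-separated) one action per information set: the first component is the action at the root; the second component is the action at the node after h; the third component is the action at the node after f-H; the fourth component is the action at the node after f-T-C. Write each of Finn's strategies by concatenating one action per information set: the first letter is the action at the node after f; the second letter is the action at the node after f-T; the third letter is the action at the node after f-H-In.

6

Eve has 16 pure strategies: f/E/Out/M, f/E/Out/L, f/E/In/M, f/E/In/L, f/W/Out/M, f/W/Out/L, f/W/In/M, f/W/In/L, h/E/Out/M, h/E/Out/L, h/E/In/M, h/E/In/L, h/W/Out/M, h/W/Out/L, h/W/In/M, h/W/In/L. Columns: HCt, HCq, HRt, HRq, TCt, TCq, TRt, TRq.
{f/E/Out/M, f/W/Out/M} → row (1,3) (1,3) (1,3) (1,3) (5,1) (5,1) (4,1) (4,1)
{f/E/Out/L, f/W/Out/L} → row (1,3) (1,3) (1,3) (1,3) (0,-3) (0,-3) (4,1) (4,1)
{f/E/In/M, f/W/In/M} → row (2,2) (2,-2) (2,2) (2,-2) (5,1) (5,1) (4,1) (4,1)
{f/E/In/L, f/W/In/L} → row (2,2) (2,-2) (2,2) (2,-2) (0,-3) (0,-3) (4,1) (4,1)
{h/E/Out/M, h/E/Out/L, h/E/In/M, h/E/In/L} → row (2,-2) (2,-2) (2,-2) (2,-2) (2,-2) (2,-2) (2,-2) (2,-2)
{h/W/Out/M, h/W/Out/L, h/W/In/M, h/W/In/L} → row (-3,2) (-3,2) (-3,2) (-3,2) (-3,2) (-3,2) (-3,2) (-3,2)
That's 6 distinct rows out of 16 strategies.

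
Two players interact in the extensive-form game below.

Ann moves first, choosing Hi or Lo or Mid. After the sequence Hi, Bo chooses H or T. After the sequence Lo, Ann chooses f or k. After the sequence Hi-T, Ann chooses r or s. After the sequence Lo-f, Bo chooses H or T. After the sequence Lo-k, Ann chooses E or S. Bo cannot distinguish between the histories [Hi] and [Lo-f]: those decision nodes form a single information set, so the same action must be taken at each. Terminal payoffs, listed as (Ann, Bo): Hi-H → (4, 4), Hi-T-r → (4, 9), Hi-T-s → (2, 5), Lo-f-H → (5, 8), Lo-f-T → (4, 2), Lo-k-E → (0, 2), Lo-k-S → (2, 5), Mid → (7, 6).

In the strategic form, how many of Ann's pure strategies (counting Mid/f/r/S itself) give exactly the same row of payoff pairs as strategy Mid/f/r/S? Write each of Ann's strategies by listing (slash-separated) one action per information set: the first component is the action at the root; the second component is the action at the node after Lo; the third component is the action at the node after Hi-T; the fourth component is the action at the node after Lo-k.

8

Row for Mid/f/r/S (columns H, T): (7,6) (7,6).
Under Mid/f/r/S, Ann's choice at the node after Lo and at the node after Hi-T and at the node after Lo-k can never be reached regardless of what Bo does, so varying those choices leaves every outcome unchanged.
Holding the reachable choices fixed and varying the unreachable ones freely already gives 2 × 2 × 2 = 8 equivalent strategies.
No other strategy reproduces this row, so those 8 are the full class: Mid/f/r/E, Mid/f/r/S, Mid/f/s/E, Mid/f/s/S, Mid/k/r/E, Mid/k/r/S, Mid/k/s/E, Mid/k/s/S.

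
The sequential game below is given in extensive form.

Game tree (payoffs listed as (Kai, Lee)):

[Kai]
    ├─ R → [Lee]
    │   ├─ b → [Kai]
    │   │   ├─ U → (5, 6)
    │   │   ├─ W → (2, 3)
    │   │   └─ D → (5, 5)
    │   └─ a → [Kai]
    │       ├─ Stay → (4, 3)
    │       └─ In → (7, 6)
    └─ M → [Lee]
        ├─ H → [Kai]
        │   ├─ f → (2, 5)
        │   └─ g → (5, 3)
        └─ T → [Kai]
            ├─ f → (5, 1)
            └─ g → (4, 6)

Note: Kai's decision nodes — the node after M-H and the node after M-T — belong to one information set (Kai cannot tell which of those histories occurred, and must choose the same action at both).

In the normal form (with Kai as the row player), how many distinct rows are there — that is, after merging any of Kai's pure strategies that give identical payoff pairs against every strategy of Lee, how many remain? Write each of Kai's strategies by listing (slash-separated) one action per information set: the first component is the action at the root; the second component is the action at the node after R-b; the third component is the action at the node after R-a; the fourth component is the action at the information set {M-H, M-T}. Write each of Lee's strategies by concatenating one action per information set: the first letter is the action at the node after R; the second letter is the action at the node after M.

Kai has 24 pure strategies: R/U/Stay/f, R/U/Stay/g, R/U/In/f, R/U/In/g, R/W/Stay/f, R/W/Stay/g, R/W/In/f, R/W/In/g, R/D/Stay/f, R/D/Stay/g, R/D/In/f, R/D/In/g, M/U/Stay/f, M/U/Stay/g, M/U/In/f, M/U/In/g, M/W/Stay/f, M/W/Stay/g, M/W/In/f, M/W/In/g, M/D/Stay/f, M/D/Stay/g, M/D/In/f, M/D/In/g. Columns: bH, bT, aH, aT.
{R/U/Stay/f, R/U/Stay/g} → row (5,6) (5,6) (4,3) (4,3)
{R/U/In/f, R/U/In/g} → row (5,6) (5,6) (7,6) (7,6)
{R/W/Stay/f, R/W/Stay/g} → row (2,3) (2,3) (4,3) (4,3)
{R/W/In/f, R/W/In/g} → row (2,3) (2,3) (7,6) (7,6)
{R/D/Stay/f, R/D/Stay/g} → row (5,5) (5,5) (4,3) (4,3)
{R/D/In/f, R/D/In/g} → row (5,5) (5,5) (7,6) (7,6)
{M/U/Stay/f, M/U/In/f, M/W/Stay/f, M/W/In/f, M/D/Stay/f, M/D/In/f} → row (2,5) (5,1) (2,5) (5,1)
{M/U/Stay/g, M/U/In/g, M/W/Stay/g, M/W/In/g, M/D/Stay/g, M/D/In/g} → row (5,3) (4,6) (5,3) (4,6)
That's 8 distinct rows out of 24 strategies.

8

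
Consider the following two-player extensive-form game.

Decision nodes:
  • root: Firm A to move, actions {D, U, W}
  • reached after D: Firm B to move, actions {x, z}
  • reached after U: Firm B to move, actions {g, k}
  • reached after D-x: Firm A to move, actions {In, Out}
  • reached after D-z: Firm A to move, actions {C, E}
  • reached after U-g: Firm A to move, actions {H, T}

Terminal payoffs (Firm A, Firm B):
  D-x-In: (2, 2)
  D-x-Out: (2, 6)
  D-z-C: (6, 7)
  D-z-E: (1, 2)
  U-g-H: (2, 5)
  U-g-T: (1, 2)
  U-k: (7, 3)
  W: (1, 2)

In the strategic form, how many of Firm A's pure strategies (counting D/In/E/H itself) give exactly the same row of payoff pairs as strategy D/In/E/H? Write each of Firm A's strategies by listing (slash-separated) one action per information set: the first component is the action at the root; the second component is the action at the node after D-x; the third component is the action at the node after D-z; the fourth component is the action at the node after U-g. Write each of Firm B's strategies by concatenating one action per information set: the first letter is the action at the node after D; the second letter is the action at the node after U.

Row for D/In/E/H (columns xg, xk, zg, zk): (2,2) (2,2) (1,2) (1,2).
Under D/In/E/H, Firm A's choice at the node after U-g can never be reached regardless of what Firm B does, so varying those choices leaves every outcome unchanged.
Holding the reachable choices fixed and varying the unreachable one freely already gives 2 equivalent strategies.
No other strategy reproduces this row, so those 2 are the full class: D/In/E/H, D/In/E/T.

2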